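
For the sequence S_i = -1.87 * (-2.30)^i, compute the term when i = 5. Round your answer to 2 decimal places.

S_5 = -1.87 * (-2.3)^5 ≈ -1.87 * -64.3634 ≈ 120.36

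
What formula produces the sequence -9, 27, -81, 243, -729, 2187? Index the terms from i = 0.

Check ratios: 27 / -9 = -3.0
Common ratio r = -3.
First term a = -9.
Formula: S_i = -9 * (-3)^i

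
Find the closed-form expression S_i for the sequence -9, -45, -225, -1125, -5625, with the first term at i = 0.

Check ratios: -45 / -9 = 5.0
Common ratio r = 5.
First term a = -9.
Formula: S_i = -9 * 5^i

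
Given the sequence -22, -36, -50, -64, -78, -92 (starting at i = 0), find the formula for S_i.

Check differences: -36 - -22 = -14
-50 - -36 = -14
Common difference d = -14.
First term a = -22.
Formula: S_i = -22 - 14*i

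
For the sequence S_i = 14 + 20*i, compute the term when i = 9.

S_9 = 14 + 20*9 = 14 + 180 = 194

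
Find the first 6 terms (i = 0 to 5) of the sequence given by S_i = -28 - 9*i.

This is an arithmetic sequence.
i=0: S_0 = -28 + -9*0 = -28
i=1: S_1 = -28 + -9*1 = -37
i=2: S_2 = -28 + -9*2 = -46
i=3: S_3 = -28 + -9*3 = -55
i=4: S_4 = -28 + -9*4 = -64
i=5: S_5 = -28 + -9*5 = -73
The first 6 terms are: [-28, -37, -46, -55, -64, -73]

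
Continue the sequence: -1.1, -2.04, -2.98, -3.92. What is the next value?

Differences: -2.04 - -1.1 = -0.94
This is an arithmetic sequence with common difference d = -0.94.
Next term = -3.92 + -0.94 = -4.86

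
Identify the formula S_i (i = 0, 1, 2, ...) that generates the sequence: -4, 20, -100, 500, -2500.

Check ratios: 20 / -4 = -5.0
Common ratio r = -5.
First term a = -4.
Formula: S_i = -4 * (-5)^i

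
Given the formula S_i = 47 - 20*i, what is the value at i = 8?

S_8 = 47 + -20*8 = 47 + -160 = -113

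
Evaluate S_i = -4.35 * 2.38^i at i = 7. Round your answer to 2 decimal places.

S_7 = -4.35 * 2.38^7 ≈ -4.35 * 432.5524 ≈ -1881.6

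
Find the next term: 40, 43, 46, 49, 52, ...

Differences: 43 - 40 = 3
This is an arithmetic sequence with common difference d = 3.
Next term = 52 + 3 = 55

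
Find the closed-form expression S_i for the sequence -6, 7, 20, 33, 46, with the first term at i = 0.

Check differences: 7 - -6 = 13
20 - 7 = 13
Common difference d = 13.
First term a = -6.
Formula: S_i = -6 + 13*i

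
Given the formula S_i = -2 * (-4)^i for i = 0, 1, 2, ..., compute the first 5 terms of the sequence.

This is a geometric sequence.
i=0: S_0 = -2 * (-4)^0 = -2
i=1: S_1 = -2 * (-4)^1 = 8
i=2: S_2 = -2 * (-4)^2 = -32
i=3: S_3 = -2 * (-4)^3 = 128
i=4: S_4 = -2 * (-4)^4 = -512
The first 5 terms are: [-2, 8, -32, 128, -512]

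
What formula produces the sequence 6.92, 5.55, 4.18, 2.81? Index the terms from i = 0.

Check differences: 5.55 - 6.92 = -1.37
4.18 - 5.55 = -1.37
Common difference d = -1.37.
First term a = 6.92.
Formula: S_i = 6.92 - 1.37*i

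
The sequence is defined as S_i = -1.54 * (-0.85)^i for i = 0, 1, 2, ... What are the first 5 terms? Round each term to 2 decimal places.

This is a geometric sequence.
i=0: S_0 = -1.54 * (-0.85)^0 = -1.54
i=1: S_1 = -1.54 * (-0.85)^1 ≈ 1.31
i=2: S_2 = -1.54 * (-0.85)^2 ≈ -1.11
i=3: S_3 = -1.54 * (-0.85)^3 ≈ 0.95
i=4: S_4 = -1.54 * (-0.85)^4 ≈ -0.8
The first 5 terms are: [-1.54, 1.31, -1.11, 0.95, -0.8]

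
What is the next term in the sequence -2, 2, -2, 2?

Ratios: 2 / -2 = -1.0
This is a geometric sequence with common ratio r = -1.
Next term = 2 * -1 = -2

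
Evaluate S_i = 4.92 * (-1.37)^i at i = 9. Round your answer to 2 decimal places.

S_9 = 4.92 * (-1.37)^9 ≈ 4.92 * -17.0014 ≈ -83.65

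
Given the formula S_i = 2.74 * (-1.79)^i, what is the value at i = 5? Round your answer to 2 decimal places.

S_5 = 2.74 * (-1.79)^5 ≈ 2.74 * -18.3766 ≈ -50.35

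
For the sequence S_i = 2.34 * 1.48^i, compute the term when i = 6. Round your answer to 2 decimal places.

S_6 = 2.34 * 1.48^6 ≈ 2.34 * 10.5092 ≈ 24.59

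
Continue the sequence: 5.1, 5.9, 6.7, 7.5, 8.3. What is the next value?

Differences: 5.9 - 5.1 = 0.8
This is an arithmetic sequence with common difference d = 0.8.
Next term = 8.3 + 0.8 = 9.1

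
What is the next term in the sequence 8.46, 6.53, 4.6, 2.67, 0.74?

Differences: 6.53 - 8.46 = -1.93
This is an arithmetic sequence with common difference d = -1.93.
Next term = 0.74 + -1.93 = -1.19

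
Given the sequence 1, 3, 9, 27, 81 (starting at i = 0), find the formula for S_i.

Check ratios: 3 / 1 = 3.0
Common ratio r = 3.
First term a = 1.
Formula: S_i = 1 * 3^i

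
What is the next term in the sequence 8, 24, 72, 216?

Ratios: 24 / 8 = 3.0
This is a geometric sequence with common ratio r = 3.
Next term = 216 * 3 = 648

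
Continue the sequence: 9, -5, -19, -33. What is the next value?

Differences: -5 - 9 = -14
This is an arithmetic sequence with common difference d = -14.
Next term = -33 + -14 = -47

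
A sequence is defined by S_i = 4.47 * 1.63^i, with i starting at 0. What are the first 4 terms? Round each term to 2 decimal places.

This is a geometric sequence.
i=0: S_0 = 4.47 * 1.63^0 = 4.47
i=1: S_1 = 4.47 * 1.63^1 ≈ 7.29
i=2: S_2 = 4.47 * 1.63^2 ≈ 11.88
i=3: S_3 = 4.47 * 1.63^3 ≈ 19.36
The first 4 terms are: [4.47, 7.29, 11.88, 19.36]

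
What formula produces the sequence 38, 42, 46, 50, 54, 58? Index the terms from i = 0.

Check differences: 42 - 38 = 4
46 - 42 = 4
Common difference d = 4.
First term a = 38.
Formula: S_i = 38 + 4*i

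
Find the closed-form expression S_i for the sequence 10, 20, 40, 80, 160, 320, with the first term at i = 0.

Check ratios: 20 / 10 = 2.0
Common ratio r = 2.
First term a = 10.
Formula: S_i = 10 * 2^i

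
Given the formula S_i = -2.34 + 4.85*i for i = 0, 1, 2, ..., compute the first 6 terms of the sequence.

This is an arithmetic sequence.
i=0: S_0 = -2.34 + 4.85*0 = -2.34
i=1: S_1 = -2.34 + 4.85*1 = 2.51
i=2: S_2 = -2.34 + 4.85*2 = 7.36
i=3: S_3 = -2.34 + 4.85*3 = 12.21
i=4: S_4 = -2.34 + 4.85*4 = 17.06
i=5: S_5 = -2.34 + 4.85*5 = 21.91
The first 6 terms are: [-2.34, 2.51, 7.36, 12.21, 17.06, 21.91]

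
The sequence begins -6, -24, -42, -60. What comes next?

Differences: -24 - -6 = -18
This is an arithmetic sequence with common difference d = -18.
Next term = -60 + -18 = -78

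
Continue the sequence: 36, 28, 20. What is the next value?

Differences: 28 - 36 = -8
This is an arithmetic sequence with common difference d = -8.
Next term = 20 + -8 = 12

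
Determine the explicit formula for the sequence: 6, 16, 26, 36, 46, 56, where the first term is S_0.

Check differences: 16 - 6 = 10
26 - 16 = 10
Common difference d = 10.
First term a = 6.
Formula: S_i = 6 + 10*i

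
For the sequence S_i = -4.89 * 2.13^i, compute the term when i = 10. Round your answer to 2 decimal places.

S_10 = -4.89 * 2.13^10 ≈ -4.89 * 1922.1888 ≈ -9399.5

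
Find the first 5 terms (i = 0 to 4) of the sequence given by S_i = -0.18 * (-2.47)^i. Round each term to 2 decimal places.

This is a geometric sequence.
i=0: S_0 = -0.18 * (-2.47)^0 = -0.18
i=1: S_1 = -0.18 * (-2.47)^1 ≈ 0.44
i=2: S_2 = -0.18 * (-2.47)^2 ≈ -1.1
i=3: S_3 = -0.18 * (-2.47)^3 ≈ 2.71
i=4: S_4 = -0.18 * (-2.47)^4 ≈ -6.7
The first 5 terms are: [-0.18, 0.44, -1.1, 2.71, -6.7]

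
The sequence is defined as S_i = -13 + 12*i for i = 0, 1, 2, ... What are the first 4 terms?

This is an arithmetic sequence.
i=0: S_0 = -13 + 12*0 = -13
i=1: S_1 = -13 + 12*1 = -1
i=2: S_2 = -13 + 12*2 = 11
i=3: S_3 = -13 + 12*3 = 23
The first 4 terms are: [-13, -1, 11, 23]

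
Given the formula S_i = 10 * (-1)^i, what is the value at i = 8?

S_8 = 10 * (-1)^8 = 10 * 1 = 10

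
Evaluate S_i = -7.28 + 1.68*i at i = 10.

S_10 = -7.28 + 1.68*10 = -7.28 + 16.8 = 9.52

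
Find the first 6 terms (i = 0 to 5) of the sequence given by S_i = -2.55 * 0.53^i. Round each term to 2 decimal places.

This is a geometric sequence.
i=0: S_0 = -2.55 * 0.53^0 = -2.55
i=1: S_1 = -2.55 * 0.53^1 ≈ -1.35
i=2: S_2 = -2.55 * 0.53^2 ≈ -0.72
i=3: S_3 = -2.55 * 0.53^3 ≈ -0.38
i=4: S_4 = -2.55 * 0.53^4 ≈ -0.2
i=5: S_5 = -2.55 * 0.53^5 ≈ -0.11
The first 6 terms are: [-2.55, -1.35, -0.72, -0.38, -0.2, -0.11]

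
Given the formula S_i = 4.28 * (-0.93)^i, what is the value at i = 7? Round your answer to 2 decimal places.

S_7 = 4.28 * (-0.93)^7 ≈ 4.28 * -0.6017 ≈ -2.58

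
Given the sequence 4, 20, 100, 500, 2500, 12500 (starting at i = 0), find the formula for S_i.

Check ratios: 20 / 4 = 5.0
Common ratio r = 5.
First term a = 4.
Formula: S_i = 4 * 5^i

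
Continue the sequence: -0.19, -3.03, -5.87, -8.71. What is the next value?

Differences: -3.03 - -0.19 = -2.84
This is an arithmetic sequence with common difference d = -2.84.
Next term = -8.71 + -2.84 = -11.55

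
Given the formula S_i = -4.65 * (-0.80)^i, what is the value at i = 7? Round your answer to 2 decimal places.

S_7 = -4.65 * (-0.8)^7 ≈ -4.65 * -0.2097 ≈ 0.98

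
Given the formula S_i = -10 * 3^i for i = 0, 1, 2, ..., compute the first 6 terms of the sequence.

This is a geometric sequence.
i=0: S_0 = -10 * 3^0 = -10
i=1: S_1 = -10 * 3^1 = -30
i=2: S_2 = -10 * 3^2 = -90
i=3: S_3 = -10 * 3^3 = -270
i=4: S_4 = -10 * 3^4 = -810
i=5: S_5 = -10 * 3^5 = -2430
The first 6 terms are: [-10, -30, -90, -270, -810, -2430]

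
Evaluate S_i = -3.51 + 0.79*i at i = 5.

S_5 = -3.51 + 0.79*5 = -3.51 + 3.95 = 0.44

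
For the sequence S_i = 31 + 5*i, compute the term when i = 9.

S_9 = 31 + 5*9 = 31 + 45 = 76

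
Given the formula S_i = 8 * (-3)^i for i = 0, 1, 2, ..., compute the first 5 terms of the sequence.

This is a geometric sequence.
i=0: S_0 = 8 * (-3)^0 = 8
i=1: S_1 = 8 * (-3)^1 = -24
i=2: S_2 = 8 * (-3)^2 = 72
i=3: S_3 = 8 * (-3)^3 = -216
i=4: S_4 = 8 * (-3)^4 = 648
The first 5 terms are: [8, -24, 72, -216, 648]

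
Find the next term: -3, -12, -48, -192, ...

Ratios: -12 / -3 = 4.0
This is a geometric sequence with common ratio r = 4.
Next term = -192 * 4 = -768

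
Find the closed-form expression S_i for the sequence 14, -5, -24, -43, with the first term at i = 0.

Check differences: -5 - 14 = -19
-24 - -5 = -19
Common difference d = -19.
First term a = 14.
Formula: S_i = 14 - 19*i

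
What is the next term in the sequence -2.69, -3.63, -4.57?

Differences: -3.63 - -2.69 = -0.94
This is an arithmetic sequence with common difference d = -0.94.
Next term = -4.57 + -0.94 = -5.51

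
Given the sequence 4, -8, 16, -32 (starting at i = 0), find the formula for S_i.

Check ratios: -8 / 4 = -2.0
Common ratio r = -2.
First term a = 4.
Formula: S_i = 4 * (-2)^i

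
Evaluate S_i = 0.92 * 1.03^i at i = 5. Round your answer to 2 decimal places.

S_5 = 0.92 * 1.03^5 ≈ 0.92 * 1.1593 ≈ 1.07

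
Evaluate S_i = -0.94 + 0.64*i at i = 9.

S_9 = -0.94 + 0.64*9 = -0.94 + 5.76 = 4.82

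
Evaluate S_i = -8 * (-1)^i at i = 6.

S_6 = -8 * (-1)^6 = -8 * 1 = -8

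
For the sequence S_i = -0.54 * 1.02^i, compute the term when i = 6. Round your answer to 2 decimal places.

S_6 = -0.54 * 1.02^6 ≈ -0.54 * 1.1262 ≈ -0.61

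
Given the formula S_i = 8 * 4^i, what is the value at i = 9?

S_9 = 8 * 4^9 = 8 * 262144 = 2097152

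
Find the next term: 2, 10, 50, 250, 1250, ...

Ratios: 10 / 2 = 5.0
This is a geometric sequence with common ratio r = 5.
Next term = 1250 * 5 = 6250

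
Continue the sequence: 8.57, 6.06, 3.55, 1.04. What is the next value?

Differences: 6.06 - 8.57 = -2.51
This is an arithmetic sequence with common difference d = -2.51.
Next term = 1.04 + -2.51 = -1.47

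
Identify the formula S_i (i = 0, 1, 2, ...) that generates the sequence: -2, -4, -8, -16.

Check ratios: -4 / -2 = 2.0
Common ratio r = 2.
First term a = -2.
Formula: S_i = -2 * 2^i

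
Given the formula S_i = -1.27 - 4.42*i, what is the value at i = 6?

S_6 = -1.27 + -4.42*6 = -1.27 + -26.52 = -27.79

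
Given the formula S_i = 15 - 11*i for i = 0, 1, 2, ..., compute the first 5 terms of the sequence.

This is an arithmetic sequence.
i=0: S_0 = 15 + -11*0 = 15
i=1: S_1 = 15 + -11*1 = 4
i=2: S_2 = 15 + -11*2 = -7
i=3: S_3 = 15 + -11*3 = -18
i=4: S_4 = 15 + -11*4 = -29
The first 5 terms are: [15, 4, -7, -18, -29]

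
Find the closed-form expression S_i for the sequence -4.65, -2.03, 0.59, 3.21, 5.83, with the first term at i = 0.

Check differences: -2.03 - -4.65 = 2.62
0.59 - -2.03 = 2.62
Common difference d = 2.62.
First term a = -4.65.
Formula: S_i = -4.65 + 2.62*i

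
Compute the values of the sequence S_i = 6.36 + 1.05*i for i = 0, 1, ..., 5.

This is an arithmetic sequence.
i=0: S_0 = 6.36 + 1.05*0 = 6.36
i=1: S_1 = 6.36 + 1.05*1 = 7.41
i=2: S_2 = 6.36 + 1.05*2 = 8.46
i=3: S_3 = 6.36 + 1.05*3 = 9.51
i=4: S_4 = 6.36 + 1.05*4 = 10.56
i=5: S_5 = 6.36 + 1.05*5 = 11.61
The first 6 terms are: [6.36, 7.41, 8.46, 9.51, 10.56, 11.61]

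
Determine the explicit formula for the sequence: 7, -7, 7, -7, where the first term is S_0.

Check ratios: -7 / 7 = -1.0
Common ratio r = -1.
First term a = 7.
Formula: S_i = 7 * (-1)^i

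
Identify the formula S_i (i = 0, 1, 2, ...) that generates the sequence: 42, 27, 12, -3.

Check differences: 27 - 42 = -15
12 - 27 = -15
Common difference d = -15.
First term a = 42.
Formula: S_i = 42 - 15*i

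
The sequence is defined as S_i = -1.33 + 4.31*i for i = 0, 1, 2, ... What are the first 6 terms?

This is an arithmetic sequence.
i=0: S_0 = -1.33 + 4.31*0 = -1.33
i=1: S_1 = -1.33 + 4.31*1 = 2.98
i=2: S_2 = -1.33 + 4.31*2 = 7.29
i=3: S_3 = -1.33 + 4.31*3 = 11.6
i=4: S_4 = -1.33 + 4.31*4 = 15.91
i=5: S_5 = -1.33 + 4.31*5 = 20.22
The first 6 terms are: [-1.33, 2.98, 7.29, 11.6, 15.91, 20.22]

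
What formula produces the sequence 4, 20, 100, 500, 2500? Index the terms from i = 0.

Check ratios: 20 / 4 = 5.0
Common ratio r = 5.
First term a = 4.
Formula: S_i = 4 * 5^i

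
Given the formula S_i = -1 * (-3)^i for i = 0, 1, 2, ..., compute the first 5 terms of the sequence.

This is a geometric sequence.
i=0: S_0 = -1 * (-3)^0 = -1
i=1: S_1 = -1 * (-3)^1 = 3
i=2: S_2 = -1 * (-3)^2 = -9
i=3: S_3 = -1 * (-3)^3 = 27
i=4: S_4 = -1 * (-3)^4 = -81
The first 5 terms are: [-1, 3, -9, 27, -81]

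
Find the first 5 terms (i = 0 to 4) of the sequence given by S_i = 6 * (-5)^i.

This is a geometric sequence.
i=0: S_0 = 6 * (-5)^0 = 6
i=1: S_1 = 6 * (-5)^1 = -30
i=2: S_2 = 6 * (-5)^2 = 150
i=3: S_3 = 6 * (-5)^3 = -750
i=4: S_4 = 6 * (-5)^4 = 3750
The first 5 terms are: [6, -30, 150, -750, 3750]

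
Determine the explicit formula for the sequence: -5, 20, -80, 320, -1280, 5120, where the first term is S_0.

Check ratios: 20 / -5 = -4.0
Common ratio r = -4.
First term a = -5.
Formula: S_i = -5 * (-4)^i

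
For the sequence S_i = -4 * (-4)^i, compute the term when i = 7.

S_7 = -4 * (-4)^7 = -4 * -16384 = 65536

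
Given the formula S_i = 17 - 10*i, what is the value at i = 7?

S_7 = 17 + -10*7 = 17 + -70 = -53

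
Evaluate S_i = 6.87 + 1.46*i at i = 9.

S_9 = 6.87 + 1.46*9 = 6.87 + 13.14 = 20.01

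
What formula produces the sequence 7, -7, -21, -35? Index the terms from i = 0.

Check differences: -7 - 7 = -14
-21 - -7 = -14
Common difference d = -14.
First term a = 7.
Formula: S_i = 7 - 14*i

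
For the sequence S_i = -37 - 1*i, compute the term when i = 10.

S_10 = -37 + -1*10 = -37 + -10 = -47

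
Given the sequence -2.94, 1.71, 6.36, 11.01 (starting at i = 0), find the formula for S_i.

Check differences: 1.71 - -2.94 = 4.65
6.36 - 1.71 = 4.65
Common difference d = 4.65.
First term a = -2.94.
Formula: S_i = -2.94 + 4.65*i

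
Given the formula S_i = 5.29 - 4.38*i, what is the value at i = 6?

S_6 = 5.29 + -4.38*6 = 5.29 + -26.28 = -20.99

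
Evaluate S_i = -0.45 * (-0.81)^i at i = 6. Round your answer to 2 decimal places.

S_6 = -0.45 * (-0.81)^6 ≈ -0.45 * 0.2824 ≈ -0.13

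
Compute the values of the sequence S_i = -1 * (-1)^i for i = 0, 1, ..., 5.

This is a geometric sequence.
i=0: S_0 = -1 * (-1)^0 = -1
i=1: S_1 = -1 * (-1)^1 = 1
i=2: S_2 = -1 * (-1)^2 = -1
i=3: S_3 = -1 * (-1)^3 = 1
i=4: S_4 = -1 * (-1)^4 = -1
i=5: S_5 = -1 * (-1)^5 = 1
The first 6 terms are: [-1, 1, -1, 1, -1, 1]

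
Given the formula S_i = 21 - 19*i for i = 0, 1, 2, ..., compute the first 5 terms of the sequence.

This is an arithmetic sequence.
i=0: S_0 = 21 + -19*0 = 21
i=1: S_1 = 21 + -19*1 = 2
i=2: S_2 = 21 + -19*2 = -17
i=3: S_3 = 21 + -19*3 = -36
i=4: S_4 = 21 + -19*4 = -55
The first 5 terms are: [21, 2, -17, -36, -55]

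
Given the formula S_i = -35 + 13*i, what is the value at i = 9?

S_9 = -35 + 13*9 = -35 + 117 = 82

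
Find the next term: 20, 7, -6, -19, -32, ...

Differences: 7 - 20 = -13
This is an arithmetic sequence with common difference d = -13.
Next term = -32 + -13 = -45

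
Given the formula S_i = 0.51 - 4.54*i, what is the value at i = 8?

S_8 = 0.51 + -4.54*8 = 0.51 + -36.32 = -35.81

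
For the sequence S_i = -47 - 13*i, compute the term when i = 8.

S_8 = -47 + -13*8 = -47 + -104 = -151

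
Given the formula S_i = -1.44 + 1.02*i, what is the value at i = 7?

S_7 = -1.44 + 1.02*7 = -1.44 + 7.14 = 5.7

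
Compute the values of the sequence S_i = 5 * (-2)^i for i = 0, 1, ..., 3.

This is a geometric sequence.
i=0: S_0 = 5 * (-2)^0 = 5
i=1: S_1 = 5 * (-2)^1 = -10
i=2: S_2 = 5 * (-2)^2 = 20
i=3: S_3 = 5 * (-2)^3 = -40
The first 4 terms are: [5, -10, 20, -40]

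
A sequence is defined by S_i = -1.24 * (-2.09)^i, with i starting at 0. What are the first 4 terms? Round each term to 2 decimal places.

This is a geometric sequence.
i=0: S_0 = -1.24 * (-2.09)^0 = -1.24
i=1: S_1 = -1.24 * (-2.09)^1 ≈ 2.59
i=2: S_2 = -1.24 * (-2.09)^2 ≈ -5.42
i=3: S_3 = -1.24 * (-2.09)^3 ≈ 11.32
The first 4 terms are: [-1.24, 2.59, -5.42, 11.32]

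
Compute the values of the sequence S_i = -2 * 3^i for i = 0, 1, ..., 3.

This is a geometric sequence.
i=0: S_0 = -2 * 3^0 = -2
i=1: S_1 = -2 * 3^1 = -6
i=2: S_2 = -2 * 3^2 = -18
i=3: S_3 = -2 * 3^3 = -54
The first 4 terms are: [-2, -6, -18, -54]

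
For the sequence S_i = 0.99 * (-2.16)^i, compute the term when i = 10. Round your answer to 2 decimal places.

S_10 = 0.99 * (-2.16)^10 ≈ 0.99 * 2210.7392 ≈ 2188.63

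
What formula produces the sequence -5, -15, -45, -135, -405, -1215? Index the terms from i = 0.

Check ratios: -15 / -5 = 3.0
Common ratio r = 3.
First term a = -5.
Formula: S_i = -5 * 3^i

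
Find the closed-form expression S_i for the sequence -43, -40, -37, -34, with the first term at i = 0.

Check differences: -40 - -43 = 3
-37 - -40 = 3
Common difference d = 3.
First term a = -43.
Formula: S_i = -43 + 3*i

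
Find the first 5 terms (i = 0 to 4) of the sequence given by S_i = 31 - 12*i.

This is an arithmetic sequence.
i=0: S_0 = 31 + -12*0 = 31
i=1: S_1 = 31 + -12*1 = 19
i=2: S_2 = 31 + -12*2 = 7
i=3: S_3 = 31 + -12*3 = -5
i=4: S_4 = 31 + -12*4 = -17
The first 5 terms are: [31, 19, 7, -5, -17]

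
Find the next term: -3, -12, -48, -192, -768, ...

Ratios: -12 / -3 = 4.0
This is a geometric sequence with common ratio r = 4.
Next term = -768 * 4 = -3072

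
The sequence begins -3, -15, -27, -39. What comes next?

Differences: -15 - -3 = -12
This is an arithmetic sequence with common difference d = -12.
Next term = -39 + -12 = -51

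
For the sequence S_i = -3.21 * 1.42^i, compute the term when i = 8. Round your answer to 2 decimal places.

S_8 = -3.21 * 1.42^8 ≈ -3.21 * 16.5313 ≈ -53.07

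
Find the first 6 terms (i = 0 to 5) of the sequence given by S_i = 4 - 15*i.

This is an arithmetic sequence.
i=0: S_0 = 4 + -15*0 = 4
i=1: S_1 = 4 + -15*1 = -11
i=2: S_2 = 4 + -15*2 = -26
i=3: S_3 = 4 + -15*3 = -41
i=4: S_4 = 4 + -15*4 = -56
i=5: S_5 = 4 + -15*5 = -71
The first 6 terms are: [4, -11, -26, -41, -56, -71]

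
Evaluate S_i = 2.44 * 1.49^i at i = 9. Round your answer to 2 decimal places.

S_9 = 2.44 * 1.49^9 ≈ 2.44 * 36.1973 ≈ 88.32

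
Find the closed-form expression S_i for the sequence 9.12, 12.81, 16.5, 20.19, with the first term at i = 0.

Check differences: 12.81 - 9.12 = 3.69
16.5 - 12.81 = 3.69
Common difference d = 3.69.
First term a = 9.12.
Formula: S_i = 9.12 + 3.69*i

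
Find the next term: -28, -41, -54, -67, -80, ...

Differences: -41 - -28 = -13
This is an arithmetic sequence with common difference d = -13.
Next term = -80 + -13 = -93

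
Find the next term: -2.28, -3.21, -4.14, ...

Differences: -3.21 - -2.28 = -0.93
This is an arithmetic sequence with common difference d = -0.93.
Next term = -4.14 + -0.93 = -5.07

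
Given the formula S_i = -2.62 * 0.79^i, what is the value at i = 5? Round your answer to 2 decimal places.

S_5 = -2.62 * 0.79^5 ≈ -2.62 * 0.3077 ≈ -0.81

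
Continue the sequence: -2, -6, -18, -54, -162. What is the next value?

Ratios: -6 / -2 = 3.0
This is a geometric sequence with common ratio r = 3.
Next term = -162 * 3 = -486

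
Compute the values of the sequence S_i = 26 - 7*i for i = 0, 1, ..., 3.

This is an arithmetic sequence.
i=0: S_0 = 26 + -7*0 = 26
i=1: S_1 = 26 + -7*1 = 19
i=2: S_2 = 26 + -7*2 = 12
i=3: S_3 = 26 + -7*3 = 5
The first 4 terms are: [26, 19, 12, 5]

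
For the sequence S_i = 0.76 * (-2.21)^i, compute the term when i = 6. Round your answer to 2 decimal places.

S_6 = 0.76 * (-2.21)^6 ≈ 0.76 * 116.5074 ≈ 88.55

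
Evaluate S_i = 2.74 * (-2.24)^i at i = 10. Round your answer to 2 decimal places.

S_10 = 2.74 * (-2.24)^10 ≈ 2.74 * 3180.3886 ≈ 8714.26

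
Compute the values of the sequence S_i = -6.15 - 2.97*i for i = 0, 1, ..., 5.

This is an arithmetic sequence.
i=0: S_0 = -6.15 + -2.97*0 = -6.15
i=1: S_1 = -6.15 + -2.97*1 = -9.12
i=2: S_2 = -6.15 + -2.97*2 = -12.09
i=3: S_3 = -6.15 + -2.97*3 = -15.06
i=4: S_4 = -6.15 + -2.97*4 = -18.03
i=5: S_5 = -6.15 + -2.97*5 = -21.0
The first 6 terms are: [-6.15, -9.12, -12.09, -15.06, -18.03, -21.0]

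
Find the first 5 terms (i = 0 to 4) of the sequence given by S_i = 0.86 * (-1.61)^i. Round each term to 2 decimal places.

This is a geometric sequence.
i=0: S_0 = 0.86 * (-1.61)^0 = 0.86
i=1: S_1 = 0.86 * (-1.61)^1 ≈ -1.38
i=2: S_2 = 0.86 * (-1.61)^2 ≈ 2.23
i=3: S_3 = 0.86 * (-1.61)^3 ≈ -3.59
i=4: S_4 = 0.86 * (-1.61)^4 ≈ 5.78
The first 5 terms are: [0.86, -1.38, 2.23, -3.59, 5.78]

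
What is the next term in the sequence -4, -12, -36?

Ratios: -12 / -4 = 3.0
This is a geometric sequence with common ratio r = 3.
Next term = -36 * 3 = -108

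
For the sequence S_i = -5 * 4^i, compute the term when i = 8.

S_8 = -5 * 4^8 = -5 * 65536 = -327680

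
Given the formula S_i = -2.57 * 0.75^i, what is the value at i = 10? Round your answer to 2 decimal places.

S_10 = -2.57 * 0.75^10 ≈ -2.57 * 0.0563 ≈ -0.14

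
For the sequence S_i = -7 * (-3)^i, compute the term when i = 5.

S_5 = -7 * (-3)^5 = -7 * -243 = 1701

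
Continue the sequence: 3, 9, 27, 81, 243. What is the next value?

Ratios: 9 / 3 = 3.0
This is a geometric sequence with common ratio r = 3.
Next term = 243 * 3 = 729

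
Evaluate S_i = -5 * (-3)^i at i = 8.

S_8 = -5 * (-3)^8 = -5 * 6561 = -32805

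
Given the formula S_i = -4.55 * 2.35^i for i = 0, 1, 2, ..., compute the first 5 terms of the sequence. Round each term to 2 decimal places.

This is a geometric sequence.
i=0: S_0 = -4.55 * 2.35^0 = -4.55
i=1: S_1 = -4.55 * 2.35^1 ≈ -10.69
i=2: S_2 = -4.55 * 2.35^2 ≈ -25.13
i=3: S_3 = -4.55 * 2.35^3 ≈ -59.05
i=4: S_4 = -4.55 * 2.35^4 ≈ -138.77
The first 5 terms are: [-4.55, -10.69, -25.13, -59.05, -138.77]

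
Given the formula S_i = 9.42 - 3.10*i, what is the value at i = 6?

S_6 = 9.42 + -3.1*6 = 9.42 + -18.6 = -9.18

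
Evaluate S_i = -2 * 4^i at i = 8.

S_8 = -2 * 4^8 = -2 * 65536 = -131072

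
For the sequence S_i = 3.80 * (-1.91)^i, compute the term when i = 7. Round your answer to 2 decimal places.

S_7 = 3.8 * (-1.91)^7 ≈ 3.8 * -92.7328 ≈ -352.38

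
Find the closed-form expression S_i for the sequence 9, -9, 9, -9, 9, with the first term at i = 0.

Check ratios: -9 / 9 = -1.0
Common ratio r = -1.
First term a = 9.
Formula: S_i = 9 * (-1)^i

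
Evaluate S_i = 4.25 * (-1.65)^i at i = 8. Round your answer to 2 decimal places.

S_8 = 4.25 * (-1.65)^8 ≈ 4.25 * 54.9378 ≈ 233.49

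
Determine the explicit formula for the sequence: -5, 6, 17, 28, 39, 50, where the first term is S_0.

Check differences: 6 - -5 = 11
17 - 6 = 11
Common difference d = 11.
First term a = -5.
Formula: S_i = -5 + 11*i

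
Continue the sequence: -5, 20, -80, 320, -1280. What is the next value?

Ratios: 20 / -5 = -4.0
This is a geometric sequence with common ratio r = -4.
Next term = -1280 * -4 = 5120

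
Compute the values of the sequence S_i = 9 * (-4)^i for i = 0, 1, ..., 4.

This is a geometric sequence.
i=0: S_0 = 9 * (-4)^0 = 9
i=1: S_1 = 9 * (-4)^1 = -36
i=2: S_2 = 9 * (-4)^2 = 144
i=3: S_3 = 9 * (-4)^3 = -576
i=4: S_4 = 9 * (-4)^4 = 2304
The first 5 terms are: [9, -36, 144, -576, 2304]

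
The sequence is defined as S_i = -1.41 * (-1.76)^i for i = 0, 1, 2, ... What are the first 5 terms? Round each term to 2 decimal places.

This is a geometric sequence.
i=0: S_0 = -1.41 * (-1.76)^0 = -1.41
i=1: S_1 = -1.41 * (-1.76)^1 ≈ 2.48
i=2: S_2 = -1.41 * (-1.76)^2 ≈ -4.37
i=3: S_3 = -1.41 * (-1.76)^3 ≈ 7.69
i=4: S_4 = -1.41 * (-1.76)^4 ≈ -13.53
The first 5 terms are: [-1.41, 2.48, -4.37, 7.69, -13.53]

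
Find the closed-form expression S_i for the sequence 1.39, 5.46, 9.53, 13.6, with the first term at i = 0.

Check differences: 5.46 - 1.39 = 4.07
9.53 - 5.46 = 4.07
Common difference d = 4.07.
First term a = 1.39.
Formula: S_i = 1.39 + 4.07*i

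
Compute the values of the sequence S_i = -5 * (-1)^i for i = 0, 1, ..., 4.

This is a geometric sequence.
i=0: S_0 = -5 * (-1)^0 = -5
i=1: S_1 = -5 * (-1)^1 = 5
i=2: S_2 = -5 * (-1)^2 = -5
i=3: S_3 = -5 * (-1)^3 = 5
i=4: S_4 = -5 * (-1)^4 = -5
The first 5 terms are: [-5, 5, -5, 5, -5]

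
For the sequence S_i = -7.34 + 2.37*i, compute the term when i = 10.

S_10 = -7.34 + 2.37*10 = -7.34 + 23.7 = 16.36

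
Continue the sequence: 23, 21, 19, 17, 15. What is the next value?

Differences: 21 - 23 = -2
This is an arithmetic sequence with common difference d = -2.
Next term = 15 + -2 = 13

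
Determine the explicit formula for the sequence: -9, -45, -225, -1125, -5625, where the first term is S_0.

Check ratios: -45 / -9 = 5.0
Common ratio r = 5.
First term a = -9.
Formula: S_i = -9 * 5^i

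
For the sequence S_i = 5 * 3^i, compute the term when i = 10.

S_10 = 5 * 3^10 = 5 * 59049 = 295245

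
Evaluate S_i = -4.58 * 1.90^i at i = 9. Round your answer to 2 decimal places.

S_9 = -4.58 * 1.9^9 ≈ -4.58 * 322.6877 ≈ -1477.91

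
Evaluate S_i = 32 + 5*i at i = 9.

S_9 = 32 + 5*9 = 32 + 45 = 77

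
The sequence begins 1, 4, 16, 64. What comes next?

Ratios: 4 / 1 = 4.0
This is a geometric sequence with common ratio r = 4.
Next term = 64 * 4 = 256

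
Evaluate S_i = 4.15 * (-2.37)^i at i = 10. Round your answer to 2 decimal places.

S_10 = 4.15 * (-2.37)^10 ≈ 4.15 * 5590.9223 ≈ 23202.33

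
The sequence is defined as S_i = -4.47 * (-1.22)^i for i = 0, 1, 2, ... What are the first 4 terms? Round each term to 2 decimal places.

This is a geometric sequence.
i=0: S_0 = -4.47 * (-1.22)^0 = -4.47
i=1: S_1 = -4.47 * (-1.22)^1 ≈ 5.45
i=2: S_2 = -4.47 * (-1.22)^2 ≈ -6.65
i=3: S_3 = -4.47 * (-1.22)^3 ≈ 8.12
The first 4 terms are: [-4.47, 5.45, -6.65, 8.12]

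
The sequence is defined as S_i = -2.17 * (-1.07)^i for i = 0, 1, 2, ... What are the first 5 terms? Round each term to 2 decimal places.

This is a geometric sequence.
i=0: S_0 = -2.17 * (-1.07)^0 = -2.17
i=1: S_1 = -2.17 * (-1.07)^1 ≈ 2.32
i=2: S_2 = -2.17 * (-1.07)^2 ≈ -2.48
i=3: S_3 = -2.17 * (-1.07)^3 ≈ 2.66
i=4: S_4 = -2.17 * (-1.07)^4 ≈ -2.84
The first 5 terms are: [-2.17, 2.32, -2.48, 2.66, -2.84]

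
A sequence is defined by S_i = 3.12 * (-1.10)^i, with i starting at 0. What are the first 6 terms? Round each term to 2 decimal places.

This is a geometric sequence.
i=0: S_0 = 3.12 * (-1.1)^0 = 3.12
i=1: S_1 = 3.12 * (-1.1)^1 ≈ -3.43
i=2: S_2 = 3.12 * (-1.1)^2 ≈ 3.78
i=3: S_3 = 3.12 * (-1.1)^3 ≈ -4.15
i=4: S_4 = 3.12 * (-1.1)^4 ≈ 4.57
i=5: S_5 = 3.12 * (-1.1)^5 ≈ -5.02
The first 6 terms are: [3.12, -3.43, 3.78, -4.15, 4.57, -5.02]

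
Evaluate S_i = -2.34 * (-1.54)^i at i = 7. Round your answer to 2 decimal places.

S_7 = -2.34 * (-1.54)^7 ≈ -2.34 * -20.5421 ≈ 48.07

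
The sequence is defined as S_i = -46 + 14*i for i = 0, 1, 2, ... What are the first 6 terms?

This is an arithmetic sequence.
i=0: S_0 = -46 + 14*0 = -46
i=1: S_1 = -46 + 14*1 = -32
i=2: S_2 = -46 + 14*2 = -18
i=3: S_3 = -46 + 14*3 = -4
i=4: S_4 = -46 + 14*4 = 10
i=5: S_5 = -46 + 14*5 = 24
The first 6 terms are: [-46, -32, -18, -4, 10, 24]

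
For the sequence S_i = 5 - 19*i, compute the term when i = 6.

S_6 = 5 + -19*6 = 5 + -114 = -109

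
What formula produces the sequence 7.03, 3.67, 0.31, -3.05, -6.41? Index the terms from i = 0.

Check differences: 3.67 - 7.03 = -3.36
0.31 - 3.67 = -3.36
Common difference d = -3.36.
First term a = 7.03.
Formula: S_i = 7.03 - 3.36*i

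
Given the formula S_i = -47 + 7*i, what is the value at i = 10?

S_10 = -47 + 7*10 = -47 + 70 = 23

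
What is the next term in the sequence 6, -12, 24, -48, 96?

Ratios: -12 / 6 = -2.0
This is a geometric sequence with common ratio r = -2.
Next term = 96 * -2 = -192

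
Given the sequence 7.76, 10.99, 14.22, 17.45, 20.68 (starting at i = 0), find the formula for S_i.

Check differences: 10.99 - 7.76 = 3.23
14.22 - 10.99 = 3.23
Common difference d = 3.23.
First term a = 7.76.
Formula: S_i = 7.76 + 3.23*i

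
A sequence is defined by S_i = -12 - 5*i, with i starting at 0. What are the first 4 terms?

This is an arithmetic sequence.
i=0: S_0 = -12 + -5*0 = -12
i=1: S_1 = -12 + -5*1 = -17
i=2: S_2 = -12 + -5*2 = -22
i=3: S_3 = -12 + -5*3 = -27
The first 4 terms are: [-12, -17, -22, -27]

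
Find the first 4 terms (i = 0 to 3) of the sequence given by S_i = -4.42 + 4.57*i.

This is an arithmetic sequence.
i=0: S_0 = -4.42 + 4.57*0 = -4.42
i=1: S_1 = -4.42 + 4.57*1 = 0.15
i=2: S_2 = -4.42 + 4.57*2 = 4.72
i=3: S_3 = -4.42 + 4.57*3 = 9.29
The first 4 terms are: [-4.42, 0.15, 4.72, 9.29]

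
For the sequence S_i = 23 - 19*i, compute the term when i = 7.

S_7 = 23 + -19*7 = 23 + -133 = -110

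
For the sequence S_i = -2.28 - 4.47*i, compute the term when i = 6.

S_6 = -2.28 + -4.47*6 = -2.28 + -26.82 = -29.1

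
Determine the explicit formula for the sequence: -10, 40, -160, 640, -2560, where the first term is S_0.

Check ratios: 40 / -10 = -4.0
Common ratio r = -4.
First term a = -10.
Formula: S_i = -10 * (-4)^i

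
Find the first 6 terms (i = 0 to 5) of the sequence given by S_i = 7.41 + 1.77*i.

This is an arithmetic sequence.
i=0: S_0 = 7.41 + 1.77*0 = 7.41
i=1: S_1 = 7.41 + 1.77*1 = 9.18
i=2: S_2 = 7.41 + 1.77*2 = 10.95
i=3: S_3 = 7.41 + 1.77*3 = 12.72
i=4: S_4 = 7.41 + 1.77*4 = 14.49
i=5: S_5 = 7.41 + 1.77*5 = 16.26
The first 6 terms are: [7.41, 9.18, 10.95, 12.72, 14.49, 16.26]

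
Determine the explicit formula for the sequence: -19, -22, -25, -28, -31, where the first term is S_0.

Check differences: -22 - -19 = -3
-25 - -22 = -3
Common difference d = -3.
First term a = -19.
Formula: S_i = -19 - 3*i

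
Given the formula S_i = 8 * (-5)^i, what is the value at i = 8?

S_8 = 8 * (-5)^8 = 8 * 390625 = 3125000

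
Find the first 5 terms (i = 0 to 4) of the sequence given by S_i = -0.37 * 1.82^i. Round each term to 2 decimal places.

This is a geometric sequence.
i=0: S_0 = -0.37 * 1.82^0 = -0.37
i=1: S_1 = -0.37 * 1.82^1 ≈ -0.67
i=2: S_2 = -0.37 * 1.82^2 ≈ -1.23
i=3: S_3 = -0.37 * 1.82^3 ≈ -2.23
i=4: S_4 = -0.37 * 1.82^4 ≈ -4.06
The first 5 terms are: [-0.37, -0.67, -1.23, -2.23, -4.06]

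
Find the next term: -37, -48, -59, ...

Differences: -48 - -37 = -11
This is an arithmetic sequence with common difference d = -11.
Next term = -59 + -11 = -70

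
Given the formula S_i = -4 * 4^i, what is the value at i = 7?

S_7 = -4 * 4^7 = -4 * 16384 = -65536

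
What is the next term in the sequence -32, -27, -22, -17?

Differences: -27 - -32 = 5
This is an arithmetic sequence with common difference d = 5.
Next term = -17 + 5 = -12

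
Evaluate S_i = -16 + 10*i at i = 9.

S_9 = -16 + 10*9 = -16 + 90 = 74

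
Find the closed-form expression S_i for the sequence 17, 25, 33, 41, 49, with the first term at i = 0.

Check differences: 25 - 17 = 8
33 - 25 = 8
Common difference d = 8.
First term a = 17.
Formula: S_i = 17 + 8*i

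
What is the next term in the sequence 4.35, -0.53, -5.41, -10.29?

Differences: -0.53 - 4.35 = -4.88
This is an arithmetic sequence with common difference d = -4.88.
Next term = -10.29 + -4.88 = -15.17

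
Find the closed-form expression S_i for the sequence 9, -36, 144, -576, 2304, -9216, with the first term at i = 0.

Check ratios: -36 / 9 = -4.0
Common ratio r = -4.
First term a = 9.
Formula: S_i = 9 * (-4)^i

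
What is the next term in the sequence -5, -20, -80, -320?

Ratios: -20 / -5 = 4.0
This is a geometric sequence with common ratio r = 4.
Next term = -320 * 4 = -1280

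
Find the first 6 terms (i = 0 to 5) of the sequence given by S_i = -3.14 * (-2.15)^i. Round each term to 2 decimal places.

This is a geometric sequence.
i=0: S_0 = -3.14 * (-2.15)^0 = -3.14
i=1: S_1 = -3.14 * (-2.15)^1 ≈ 6.75
i=2: S_2 = -3.14 * (-2.15)^2 ≈ -14.51
i=3: S_3 = -3.14 * (-2.15)^3 ≈ 31.21
i=4: S_4 = -3.14 * (-2.15)^4 ≈ -67.09
i=5: S_5 = -3.14 * (-2.15)^5 ≈ 144.25
The first 6 terms are: [-3.14, 6.75, -14.51, 31.21, -67.09, 144.25]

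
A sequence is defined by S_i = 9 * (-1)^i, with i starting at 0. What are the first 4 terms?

This is a geometric sequence.
i=0: S_0 = 9 * (-1)^0 = 9
i=1: S_1 = 9 * (-1)^1 = -9
i=2: S_2 = 9 * (-1)^2 = 9
i=3: S_3 = 9 * (-1)^3 = -9
The first 4 terms are: [9, -9, 9, -9]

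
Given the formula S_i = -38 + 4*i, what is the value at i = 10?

S_10 = -38 + 4*10 = -38 + 40 = 2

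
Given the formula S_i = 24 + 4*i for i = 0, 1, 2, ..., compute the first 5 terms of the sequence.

This is an arithmetic sequence.
i=0: S_0 = 24 + 4*0 = 24
i=1: S_1 = 24 + 4*1 = 28
i=2: S_2 = 24 + 4*2 = 32
i=3: S_3 = 24 + 4*3 = 36
i=4: S_4 = 24 + 4*4 = 40
The first 5 terms are: [24, 28, 32, 36, 40]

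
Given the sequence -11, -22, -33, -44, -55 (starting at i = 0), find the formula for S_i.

Check differences: -22 - -11 = -11
-33 - -22 = -11
Common difference d = -11.
First term a = -11.
Formula: S_i = -11 - 11*i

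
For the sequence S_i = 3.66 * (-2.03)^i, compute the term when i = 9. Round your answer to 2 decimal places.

S_9 = 3.66 * (-2.03)^9 ≈ 3.66 * -585.4157 ≈ -2142.62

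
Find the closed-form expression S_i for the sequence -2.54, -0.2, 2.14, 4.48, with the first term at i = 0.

Check differences: -0.2 - -2.54 = 2.34
2.14 - -0.2 = 2.34
Common difference d = 2.34.
First term a = -2.54.
Formula: S_i = -2.54 + 2.34*i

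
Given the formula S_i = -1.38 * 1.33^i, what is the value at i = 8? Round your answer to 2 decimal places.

S_8 = -1.38 * 1.33^8 ≈ -1.38 * 9.7907 ≈ -13.51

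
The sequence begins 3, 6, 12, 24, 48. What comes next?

Ratios: 6 / 3 = 2.0
This is a geometric sequence with common ratio r = 2.
Next term = 48 * 2 = 96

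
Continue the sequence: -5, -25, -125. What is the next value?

Ratios: -25 / -5 = 5.0
This is a geometric sequence with common ratio r = 5.
Next term = -125 * 5 = -625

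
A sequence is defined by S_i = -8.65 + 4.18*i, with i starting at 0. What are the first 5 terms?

This is an arithmetic sequence.
i=0: S_0 = -8.65 + 4.18*0 = -8.65
i=1: S_1 = -8.65 + 4.18*1 = -4.47
i=2: S_2 = -8.65 + 4.18*2 = -0.29
i=3: S_3 = -8.65 + 4.18*3 = 3.89
i=4: S_4 = -8.65 + 4.18*4 = 8.07
The first 5 terms are: [-8.65, -4.47, -0.29, 3.89, 8.07]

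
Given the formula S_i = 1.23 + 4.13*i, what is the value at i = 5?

S_5 = 1.23 + 4.13*5 = 1.23 + 20.65 = 21.88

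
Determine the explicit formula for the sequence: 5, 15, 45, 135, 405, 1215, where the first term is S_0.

Check ratios: 15 / 5 = 3.0
Common ratio r = 3.
First term a = 5.
Formula: S_i = 5 * 3^i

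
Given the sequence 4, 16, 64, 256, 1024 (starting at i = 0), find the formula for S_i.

Check ratios: 16 / 4 = 4.0
Common ratio r = 4.
First term a = 4.
Formula: S_i = 4 * 4^i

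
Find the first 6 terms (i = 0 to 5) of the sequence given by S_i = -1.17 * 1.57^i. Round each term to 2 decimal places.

This is a geometric sequence.
i=0: S_0 = -1.17 * 1.57^0 = -1.17
i=1: S_1 = -1.17 * 1.57^1 ≈ -1.84
i=2: S_2 = -1.17 * 1.57^2 ≈ -2.88
i=3: S_3 = -1.17 * 1.57^3 ≈ -4.53
i=4: S_4 = -1.17 * 1.57^4 ≈ -7.11
i=5: S_5 = -1.17 * 1.57^5 ≈ -11.16
The first 6 terms are: [-1.17, -1.84, -2.88, -4.53, -7.11, -11.16]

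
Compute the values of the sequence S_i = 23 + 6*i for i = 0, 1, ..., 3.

This is an arithmetic sequence.
i=0: S_0 = 23 + 6*0 = 23
i=1: S_1 = 23 + 6*1 = 29
i=2: S_2 = 23 + 6*2 = 35
i=3: S_3 = 23 + 6*3 = 41
The first 4 terms are: [23, 29, 35, 41]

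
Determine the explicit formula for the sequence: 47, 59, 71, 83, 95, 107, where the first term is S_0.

Check differences: 59 - 47 = 12
71 - 59 = 12
Common difference d = 12.
First term a = 47.
Formula: S_i = 47 + 12*i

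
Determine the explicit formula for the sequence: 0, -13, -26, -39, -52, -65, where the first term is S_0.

Check differences: -13 - 0 = -13
-26 - -13 = -13
Common difference d = -13.
First term a = 0.
Formula: S_i = 0 - 13*i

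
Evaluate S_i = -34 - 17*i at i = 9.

S_9 = -34 + -17*9 = -34 + -153 = -187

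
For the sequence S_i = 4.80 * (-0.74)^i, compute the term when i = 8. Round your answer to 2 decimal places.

S_8 = 4.8 * (-0.74)^8 ≈ 4.8 * 0.0899 ≈ 0.43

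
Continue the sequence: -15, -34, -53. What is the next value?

Differences: -34 - -15 = -19
This is an arithmetic sequence with common difference d = -19.
Next term = -53 + -19 = -72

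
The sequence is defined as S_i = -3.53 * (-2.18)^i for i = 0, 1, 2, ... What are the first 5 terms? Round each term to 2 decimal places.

This is a geometric sequence.
i=0: S_0 = -3.53 * (-2.18)^0 = -3.53
i=1: S_1 = -3.53 * (-2.18)^1 ≈ 7.7
i=2: S_2 = -3.53 * (-2.18)^2 ≈ -16.78
i=3: S_3 = -3.53 * (-2.18)^3 ≈ 36.57
i=4: S_4 = -3.53 * (-2.18)^4 ≈ -79.73
The first 5 terms are: [-3.53, 7.7, -16.78, 36.57, -79.73]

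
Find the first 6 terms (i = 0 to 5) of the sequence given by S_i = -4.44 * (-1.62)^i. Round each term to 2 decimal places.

This is a geometric sequence.
i=0: S_0 = -4.44 * (-1.62)^0 = -4.44
i=1: S_1 = -4.44 * (-1.62)^1 ≈ 7.19
i=2: S_2 = -4.44 * (-1.62)^2 ≈ -11.65
i=3: S_3 = -4.44 * (-1.62)^3 ≈ 18.88
i=4: S_4 = -4.44 * (-1.62)^4 ≈ -30.58
i=5: S_5 = -4.44 * (-1.62)^5 ≈ 49.54
The first 6 terms are: [-4.44, 7.19, -11.65, 18.88, -30.58, 49.54]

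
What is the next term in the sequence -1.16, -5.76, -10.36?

Differences: -5.76 - -1.16 = -4.6
This is an arithmetic sequence with common difference d = -4.6.
Next term = -10.36 + -4.6 = -14.96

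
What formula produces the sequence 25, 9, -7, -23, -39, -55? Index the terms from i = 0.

Check differences: 9 - 25 = -16
-7 - 9 = -16
Common difference d = -16.
First term a = 25.
Formula: S_i = 25 - 16*i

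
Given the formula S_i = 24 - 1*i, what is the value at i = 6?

S_6 = 24 + -1*6 = 24 + -6 = 18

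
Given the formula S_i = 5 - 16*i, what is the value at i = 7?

S_7 = 5 + -16*7 = 5 + -112 = -107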